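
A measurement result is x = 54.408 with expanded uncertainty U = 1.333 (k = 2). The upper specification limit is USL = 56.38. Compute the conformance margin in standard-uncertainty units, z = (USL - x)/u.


u = U / k = 1.333 / 2 = 0.6665
margin = |USL - x| = |56.38 - 54.408| = 1.972
z = margin / u = 1.972 / 0.6665
z = 2.9587

2.9587


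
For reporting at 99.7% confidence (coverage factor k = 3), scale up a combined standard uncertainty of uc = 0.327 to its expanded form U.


U = k * uc
U = 3 * 0.327
U = 0.9810

0.9810


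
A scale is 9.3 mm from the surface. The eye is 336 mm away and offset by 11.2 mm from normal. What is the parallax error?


error = h * offset / d
= 9.3 * 11.2 / 336
= 0.3100

0.3100


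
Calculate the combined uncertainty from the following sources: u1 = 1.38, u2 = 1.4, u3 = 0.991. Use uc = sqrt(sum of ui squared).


uc = sqrt(1.38^2 + 1.4^2 + 0.991^2)
uc = sqrt(4.846481)
uc = 2.2015

2.2015


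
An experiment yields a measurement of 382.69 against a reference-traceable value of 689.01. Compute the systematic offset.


Systematic error = measured - true
= 382.69 - 689.01
= -306.3200

-306.3200


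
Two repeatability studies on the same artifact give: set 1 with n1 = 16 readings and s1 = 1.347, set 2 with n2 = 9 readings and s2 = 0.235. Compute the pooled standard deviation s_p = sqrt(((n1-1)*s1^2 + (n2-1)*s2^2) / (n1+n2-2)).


s_p = sqrt(((n1-1)*s1^2 + (n2-1)*s2^2) / (n1+n2-2))
numerator = (16-1)*1.347^2 + (9-1)*0.235^2 = 27.216135 + 0.4418 = 27.657935
denominator = 16 + 9 - 2 = 23
s_p^2 = 27.657935 / 23 = 1.2025189
s_p = sqrt(1.2025189) = 1.0966

1.0966


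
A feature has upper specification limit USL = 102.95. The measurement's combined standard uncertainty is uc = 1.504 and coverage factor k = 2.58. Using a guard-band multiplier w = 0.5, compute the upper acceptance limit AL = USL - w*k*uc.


U = k * uc = 2.58 * 1.504 = 3.88032
guard band g = w * U = 0.5 * 3.88032 = 1.94016
AL = USL - g = 102.95 - 1.94016
AL = 101.0098

101.0098


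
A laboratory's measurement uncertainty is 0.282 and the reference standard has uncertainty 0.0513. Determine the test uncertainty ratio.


TUR = u_lab / u_ref
= 0.282 / 0.0513
= 5.4971

5.4971


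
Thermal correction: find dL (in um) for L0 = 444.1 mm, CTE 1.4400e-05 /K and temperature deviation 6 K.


dL = L * alpha * dT
= 444.1 * 1.4400e-05 * 6
= 0.0383702 mm
dL_um = 0.0383702 * 1000 = 38.3702 um

38.3702


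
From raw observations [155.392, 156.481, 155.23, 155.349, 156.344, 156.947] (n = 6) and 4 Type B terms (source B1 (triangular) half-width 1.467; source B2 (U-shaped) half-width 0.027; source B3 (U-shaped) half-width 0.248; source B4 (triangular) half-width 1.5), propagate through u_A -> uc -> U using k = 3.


mean = (155.392 + 156.481 + 155.23 + 155.349 + 156.344 + 156.947) / 6 = 155.9571667
s = sqrt(sum((x - mean)^2)/(n-1)) = 0.72413574
u_A = s / sqrt(n) = 0.72413574 / sqrt(6) = 0.29562718
u_B1 = 1.467 / sqrt(6) = 0.59890024
u_B2 = 0.027 / sqrt(2) = 0.019091883
u_B3 = 0.248 / sqrt(2) = 0.17536248
u_B4 = 1.5 / sqrt(6) = 0.61237244
uc = sqrt(0.29562718^2 + 0.59890024^2 + 0.019091883^2 + 0.17536248^2 + 0.61237244^2) = 0.92314323
U = k * uc = 3 * 0.92314323
U = 2.7694

2.7694


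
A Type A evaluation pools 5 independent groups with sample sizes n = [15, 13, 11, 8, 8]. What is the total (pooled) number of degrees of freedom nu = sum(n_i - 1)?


nu = sum_i (n_i - 1)
nu = ((15 - 1) + (13 - 1) + (11 - 1) + (8 - 1) + (8 - 1))
nu = 14 + 12 + 10 + 7 + 7
nu = 50

50


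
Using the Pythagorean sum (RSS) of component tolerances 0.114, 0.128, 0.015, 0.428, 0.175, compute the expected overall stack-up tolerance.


RSS = sqrt(0.114^2 + 0.128^2 + 0.015^2 + 0.428^2 + 0.175^2)
= sqrt(0.243414)
= 0.4934

0.4934


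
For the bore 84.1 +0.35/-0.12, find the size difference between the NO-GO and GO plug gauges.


GO = nominal - lower_tol (smallest hole = maximum material condition)
GO = 84.1 - 0.12 = 83.98
NO-GO = nominal + upper_tol (largest hole = least material condition)
NO-GO = 84.1 + 0.35 = 84.45
spread = NO-GO - GO = 84.45 - 83.98 = 0.4700

0.4700


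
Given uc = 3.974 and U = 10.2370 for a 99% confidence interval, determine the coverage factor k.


k = U / uc
k = 10.2370 / 3.974
k = 2.576

2.576


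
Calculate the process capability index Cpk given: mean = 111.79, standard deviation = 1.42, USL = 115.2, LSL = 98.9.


Cpu = (USL - mean) / (3*sigma) = (115.2 - 111.79) / (3*1.42) = 0.8005
Cpl = (mean - LSL) / (3*sigma) = (111.79 - 98.9) / (3*1.42) = 3.0258
Cpk = min(Cpu, Cpl) = 0.8005

0.8005


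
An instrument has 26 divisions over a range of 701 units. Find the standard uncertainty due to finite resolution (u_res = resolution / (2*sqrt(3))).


resolution = range / divisions
resolution = 701 / 26 = 26.961538
u_res = resolution / (2*sqrt(3))
u_res = 26.961538 / 3.4641016
u_res = 7.7831

7.7831


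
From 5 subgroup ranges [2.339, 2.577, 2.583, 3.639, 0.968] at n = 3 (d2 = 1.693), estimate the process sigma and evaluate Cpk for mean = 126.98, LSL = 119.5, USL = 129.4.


R_bar = (2.339 + 2.577 + 2.583 + 3.639 + 0.968) / 5 = 2.4212
sigma = R_bar / d2 = 2.4212 / 1.693 = 1.430124
Cp = (USL - LSL)/(6*sigma) = (129.4 - 119.5)/(6*1.430124) = 1.1537
Cpu = (129.4 - 126.98)/(3*1.430124) = 0.5641
Cpl = (126.98 - 119.5)/(3*1.430124) = 1.7434
Cpk = min(Cpu, Cpl) = 0.5641

0.5641


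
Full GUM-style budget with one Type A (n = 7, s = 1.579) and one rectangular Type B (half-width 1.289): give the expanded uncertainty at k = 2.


u_A = s / sqrt(n) = 1.579 / sqrt(7) = 0.5968059
u_B = half_width / sqrt(3) = 1.289 / sqrt(3) = 0.7442045
uc = sqrt(u_A^2 + u_B^2) = sqrt(0.5968059^2 + 0.7442045^2) = 0.95394844
U = k * uc = 2 * 0.95394844
U = 1.9079

1.9079


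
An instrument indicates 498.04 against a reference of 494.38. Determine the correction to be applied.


Correction = standard - reading
= 494.38 - 498.04
= -3.6600

-3.6600


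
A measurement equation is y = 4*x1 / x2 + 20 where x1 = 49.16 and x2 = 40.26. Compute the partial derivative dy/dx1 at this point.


y = 4*x1 / x2 + 20
dy/dx1 = 4/x2
Evaluate at x2 = 40.26: c1 = 4 / 40.26
c1 = 0.0994

0.0994


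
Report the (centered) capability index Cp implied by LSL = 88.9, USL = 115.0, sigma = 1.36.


Cp = (USL - LSL) / (6 * sigma)
= (115.0 - 88.9) / (6 * 1.36)
= 26.1000 / 8.1600
= 3.1985

3.1985


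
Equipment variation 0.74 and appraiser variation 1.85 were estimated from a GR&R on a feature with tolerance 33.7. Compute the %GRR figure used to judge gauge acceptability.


GRR = sqrt(EV^2 + AV^2) = sqrt(0.74^2 + 1.85^2) = 1.992511
%GRR = GRR / tol * 100 = 1.992511 / 33.7 * 100
%GRR = 5.9125

5.9125


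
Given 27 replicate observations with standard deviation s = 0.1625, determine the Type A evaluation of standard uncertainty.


u_A = s / sqrt(n)
u_A = 0.1625 / sqrt(27)
u_A = 0.1625 / 5.1961524
u_A = 0.0313

0.0313


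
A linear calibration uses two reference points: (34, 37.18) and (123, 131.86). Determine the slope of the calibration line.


slope = (y2 - y1) / (x2 - x1)
= (131.86 - 37.18) / (123 - 34)
= 94.6800 / 89
= 1.0638

1.0638


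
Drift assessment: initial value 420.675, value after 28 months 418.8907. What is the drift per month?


rate = (v2 - v1) / months
= (418.8907 - 420.675) / 28
= -1.7843 / 28
= -0.0637

-0.0637


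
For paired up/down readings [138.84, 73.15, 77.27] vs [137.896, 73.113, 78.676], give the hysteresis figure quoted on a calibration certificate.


|138.84 - 137.896| = 0.9440
|73.15 - 73.113| = 0.0370
|77.27 - 78.676| = 1.4060
hysteresis = max(diffs) = 1.4060

1.4060


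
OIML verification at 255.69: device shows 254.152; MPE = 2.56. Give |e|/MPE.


e = indication - reference = 254.152 - 255.69 = -1.5380
|e| = 1.5380
ratio = |e| / MPE = 1.5380 / 2.56
ratio = 0.6008

0.6008


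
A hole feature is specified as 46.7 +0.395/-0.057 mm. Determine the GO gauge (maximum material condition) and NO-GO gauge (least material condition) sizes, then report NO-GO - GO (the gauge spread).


GO = nominal - lower_tol (smallest hole = maximum material condition)
GO = 46.7 - 0.057 = 46.643
NO-GO = nominal + upper_tol (largest hole = least material condition)
NO-GO = 46.7 + 0.395 = 47.095
spread = NO-GO - GO = 47.095 - 46.643 = 0.4520

0.4520


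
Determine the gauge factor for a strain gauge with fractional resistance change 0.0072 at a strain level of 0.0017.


GF = (dR/R) / epsilon
= 0.0072 / 0.0017
= 4.2353

4.2353


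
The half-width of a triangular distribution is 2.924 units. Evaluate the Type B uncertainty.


u_B = half_width / sqrt(6)
u_B = 2.924 / 2.4494897
u_B = 1.1937

1.1937


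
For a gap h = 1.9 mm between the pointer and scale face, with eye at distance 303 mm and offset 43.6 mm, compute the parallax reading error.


error = h * offset / d
= 1.9 * 43.6 / 303
= 0.2734

0.2734


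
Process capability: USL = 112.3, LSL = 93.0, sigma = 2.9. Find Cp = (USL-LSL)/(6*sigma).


Cp = (USL - LSL) / (6 * sigma)
= (112.3 - 93.0) / (6 * 2.9)
= 19.3000 / 17.4000
= 1.1092

1.1092


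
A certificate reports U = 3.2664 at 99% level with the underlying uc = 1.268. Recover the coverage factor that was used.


k = U / uc
k = 3.2664 / 1.268
k = 2.576

2.576


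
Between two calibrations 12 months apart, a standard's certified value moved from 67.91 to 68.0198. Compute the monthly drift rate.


rate = (v2 - v1) / months
= (68.0198 - 67.91) / 12
= 0.1098 / 12
= 0.0092

0.0092


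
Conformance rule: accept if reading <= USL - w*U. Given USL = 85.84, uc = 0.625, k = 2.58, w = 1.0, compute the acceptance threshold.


U = k * uc = 2.58 * 0.625 = 1.6125
guard band g = w * U = 1.0 * 1.6125 = 1.6125
AL = USL - g = 85.84 - 1.6125
AL = 84.2275

84.2275


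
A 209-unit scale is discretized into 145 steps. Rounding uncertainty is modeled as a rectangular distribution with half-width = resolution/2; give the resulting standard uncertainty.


resolution = range / divisions
resolution = 209 / 145 = 1.4413793
u_res = resolution / (2*sqrt(3))
u_res = 1.4413793 / 3.4641016
u_res = 0.4161

0.4161


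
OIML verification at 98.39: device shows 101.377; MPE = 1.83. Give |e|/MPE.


e = indication - reference = 101.377 - 98.39 = 2.9870
|e| = 2.9870
ratio = |e| / MPE = 2.9870 / 1.83
ratio = 1.6322

1.6322


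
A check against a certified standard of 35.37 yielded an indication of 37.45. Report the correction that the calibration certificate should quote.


Correction = standard - reading
= 35.37 - 37.45
= -2.0800

-2.0800


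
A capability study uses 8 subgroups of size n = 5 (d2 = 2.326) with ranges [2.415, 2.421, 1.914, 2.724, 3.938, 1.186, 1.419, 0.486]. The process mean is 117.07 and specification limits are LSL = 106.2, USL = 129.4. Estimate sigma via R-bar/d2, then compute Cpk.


R_bar = (2.415 + 2.421 + 1.914 + 2.724 + 3.938 + 1.186 + 1.419 + 0.486) / 8 = 2.062875
sigma = R_bar / d2 = 2.062875 / 2.326 = 0.88687661
Cp = (USL - LSL)/(6*sigma) = (129.4 - 106.2)/(6*0.88687661) = 4.3599
Cpu = (129.4 - 117.07)/(3*0.88687661) = 4.6342
Cpl = (117.07 - 106.2)/(3*0.88687661) = 4.0855
Cpk = min(Cpu, Cpl) = 4.0855

4.0855


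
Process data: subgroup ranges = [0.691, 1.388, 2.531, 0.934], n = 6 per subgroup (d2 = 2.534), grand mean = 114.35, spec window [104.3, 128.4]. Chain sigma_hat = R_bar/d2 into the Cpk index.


R_bar = (0.691 + 1.388 + 2.531 + 0.934) / 4 = 1.386
sigma = R_bar / d2 = 1.386 / 2.534 = 0.54696133
Cp = (USL - LSL)/(6*sigma) = (128.4 - 104.3)/(6*0.54696133) = 7.3436
Cpu = (128.4 - 114.35)/(3*0.54696133) = 8.5625
Cpl = (114.35 - 104.3)/(3*0.54696133) = 6.1247
Cpk = min(Cpu, Cpl) = 6.1247

6.1247


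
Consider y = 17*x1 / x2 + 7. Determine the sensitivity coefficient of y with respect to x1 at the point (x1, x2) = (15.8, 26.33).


y = 17*x1 / x2 + 7
dy/dx1 = 17/x2
Evaluate at x2 = 26.33: c1 = 17 / 26.33
c1 = 0.6457

0.6457


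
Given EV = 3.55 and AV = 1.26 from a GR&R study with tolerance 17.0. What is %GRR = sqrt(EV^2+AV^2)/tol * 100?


GRR = sqrt(EV^2 + AV^2) = sqrt(3.55^2 + 1.26^2) = 3.7669749
%GRR = GRR / tol * 100 = 3.7669749 / 17.0 * 100
%GRR = 22.1587

22.1587


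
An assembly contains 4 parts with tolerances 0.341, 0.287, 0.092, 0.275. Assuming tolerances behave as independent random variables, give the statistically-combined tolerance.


RSS = sqrt(0.341^2 + 0.287^2 + 0.092^2 + 0.275^2)
= sqrt(0.282739)
= 0.5317

0.5317


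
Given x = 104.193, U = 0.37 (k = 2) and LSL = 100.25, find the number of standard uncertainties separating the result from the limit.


u = U / k = 0.37 / 2 = 0.185
margin = |LSL - x| = |100.25 - 104.193| = 3.943
z = margin / u = 3.943 / 0.185
z = 21.3135

21.3135


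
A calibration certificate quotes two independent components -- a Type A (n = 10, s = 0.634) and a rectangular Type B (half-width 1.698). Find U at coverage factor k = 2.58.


u_A = s / sqrt(n) = 0.634 / sqrt(10) = 0.2004884
u_B = half_width / sqrt(3) = 1.698 / sqrt(3) = 0.98034076
uc = sqrt(u_A^2 + u_B^2) = sqrt(0.2004884^2 + 0.98034076^2) = 1.0006316
U = k * uc = 2.58 * 1.0006316
U = 2.5816

2.5816


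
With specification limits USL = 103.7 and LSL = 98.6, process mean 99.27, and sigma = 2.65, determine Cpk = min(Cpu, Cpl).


Cpu = (USL - mean) / (3*sigma) = (103.7 - 99.27) / (3*2.65) = 0.5572
Cpl = (mean - LSL) / (3*sigma) = (99.27 - 98.6) / (3*2.65) = 0.0843
Cpk = min(Cpu, Cpl) = 0.0843

0.0843


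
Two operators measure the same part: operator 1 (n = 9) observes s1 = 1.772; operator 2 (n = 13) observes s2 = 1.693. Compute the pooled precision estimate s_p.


s_p = sqrt(((n1-1)*s1^2 + (n2-1)*s2^2) / (n1+n2-2))
numerator = (9-1)*1.772^2 + (13-1)*1.693^2 = 25.119872 + 34.394988 = 59.51486
denominator = 9 + 13 - 2 = 20
s_p^2 = 59.51486 / 20 = 2.975743
s_p = sqrt(2.975743) = 1.7250

1.7250


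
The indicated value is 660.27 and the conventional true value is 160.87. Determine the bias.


Systematic error = measured - true
= 660.27 - 160.87
= 499.4000

499.4000


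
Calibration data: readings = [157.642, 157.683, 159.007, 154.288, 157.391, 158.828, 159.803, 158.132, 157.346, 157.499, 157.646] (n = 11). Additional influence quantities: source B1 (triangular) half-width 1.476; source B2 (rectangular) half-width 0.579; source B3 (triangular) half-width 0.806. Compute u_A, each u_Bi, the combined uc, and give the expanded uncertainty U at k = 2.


mean = (157.642 + 157.683 + 159.007 + 154.288 + 157.391 + 158.828 + 159.803 + 158.132 + 157.346 + 157.499 + 157.646) / 11 = 157.7513636
s = sqrt(sum((x - mean)^2)/(n-1)) = 1.3953622
u_A = s / sqrt(n) = 1.3953622 / sqrt(11) = 0.42071753
u_B1 = 1.476 / sqrt(6) = 0.60257448
u_B2 = 0.579 / sqrt(3) = 0.33428581
u_B3 = 0.806 / sqrt(6) = 0.32904812
uc = sqrt(0.42071753^2 + 0.60257448^2 + 0.33428581^2 + 0.32904812^2) = 0.87184799
U = k * uc = 2 * 0.87184799
U = 1.7437

1.7437


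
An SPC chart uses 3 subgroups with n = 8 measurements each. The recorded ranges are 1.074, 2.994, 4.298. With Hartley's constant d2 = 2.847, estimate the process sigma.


R_bar = (1.074 + 2.994 + 4.298) / 3
R_bar = 8.366 / 3 = 2.7886667
sigma_hat = R_bar / d2 = 2.7886667 / 2.847 = 0.9795

0.9795


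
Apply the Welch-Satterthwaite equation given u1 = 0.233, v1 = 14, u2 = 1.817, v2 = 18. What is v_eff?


uc = sqrt(u1^2 + u2^2) = sqrt(0.233^2 + 1.817^2) = 1.8318783
v_eff = uc^4 / (u1^4/v1 + u2^4/v2)
= 1.8318783^4 / (0.233^4/14 + 1.817^4/18)
= 11.261247 / 0.60575661
v_eff = 18.5904

18.5904


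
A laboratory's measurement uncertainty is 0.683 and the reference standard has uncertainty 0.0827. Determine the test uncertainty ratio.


TUR = u_lab / u_ref
= 0.683 / 0.0827
= 8.2588

8.2588


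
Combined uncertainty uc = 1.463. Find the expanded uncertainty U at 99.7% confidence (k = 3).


U = k * uc
U = 3 * 1.463
U = 4.3890

4.3890


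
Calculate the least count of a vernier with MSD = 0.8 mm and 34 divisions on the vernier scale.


LC = MSD / n_div
= 0.8 / 34
= 0.0235

0.0235


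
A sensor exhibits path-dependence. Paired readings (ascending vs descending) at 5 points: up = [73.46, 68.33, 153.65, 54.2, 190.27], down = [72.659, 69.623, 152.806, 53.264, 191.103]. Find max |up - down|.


|73.46 - 72.659| = 0.8010
|68.33 - 69.623| = 1.2930
|153.65 - 152.806| = 0.8440
|54.2 - 53.264| = 0.9360
|190.27 - 191.103| = 0.8330
hysteresis = max(diffs) = 1.2930

1.2930


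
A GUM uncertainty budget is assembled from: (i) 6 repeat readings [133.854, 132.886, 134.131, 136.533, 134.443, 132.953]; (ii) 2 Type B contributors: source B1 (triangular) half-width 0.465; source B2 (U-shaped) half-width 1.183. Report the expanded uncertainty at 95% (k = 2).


mean = (133.854 + 132.886 + 134.131 + 136.533 + 134.443 + 132.953) / 6 = 134.1333333
s = sqrt(sum((x - mean)^2)/(n-1)) = 1.332768
u_A = s / sqrt(n) = 1.332768 / sqrt(6) = 0.54410026
u_B1 = 0.465 / sqrt(6) = 0.18983546
u_B2 = 1.183 / sqrt(2) = 0.83650732
uc = sqrt(0.54410026^2 + 0.18983546^2 + 0.83650732^2) = 1.0157889
U = k * uc = 2 * 1.0157889
U = 2.0316

2.0316


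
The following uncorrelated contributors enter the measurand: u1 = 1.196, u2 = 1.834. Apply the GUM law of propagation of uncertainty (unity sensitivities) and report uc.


uc = sqrt(1.196^2 + 1.834^2)
uc = sqrt(4.793972)
uc = 2.1895

2.1895


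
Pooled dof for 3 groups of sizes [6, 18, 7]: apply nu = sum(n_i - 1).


nu = sum_i (n_i - 1)
nu = ((6 - 1) + (18 - 1) + (7 - 1))
nu = 5 + 17 + 6
nu = 28

28


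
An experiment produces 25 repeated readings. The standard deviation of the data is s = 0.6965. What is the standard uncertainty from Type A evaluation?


u_A = s / sqrt(n)
u_A = 0.6965 / sqrt(25)
u_A = 0.6965 / 5
u_A = 0.1393

0.1393


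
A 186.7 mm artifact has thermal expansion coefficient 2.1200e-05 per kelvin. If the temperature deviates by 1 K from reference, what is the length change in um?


dL = L * alpha * dT
= 186.7 * 2.1200e-05 * 1
= 0.0039580 mm
dL_um = 0.0039580 * 1000 = 3.9580 um

3.9580


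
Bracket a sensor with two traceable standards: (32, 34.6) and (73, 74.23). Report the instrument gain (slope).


slope = (y2 - y1) / (x2 - x1)
= (74.23 - 34.6) / (73 - 32)
= 39.6300 / 41
= 0.9666

0.9666


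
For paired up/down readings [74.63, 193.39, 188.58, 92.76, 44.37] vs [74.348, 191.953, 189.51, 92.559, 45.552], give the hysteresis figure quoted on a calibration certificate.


|74.63 - 74.348| = 0.2820
|193.39 - 191.953| = 1.4370
|188.58 - 189.51| = 0.9300
|92.76 - 92.559| = 0.2010
|44.37 - 45.552| = 1.1820
hysteresis = max(diffs) = 1.4370

1.4370


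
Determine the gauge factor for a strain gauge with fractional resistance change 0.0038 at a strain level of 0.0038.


GF = (dR/R) / epsilon
= 0.0038 / 0.0038
= 1.0000

1.0000


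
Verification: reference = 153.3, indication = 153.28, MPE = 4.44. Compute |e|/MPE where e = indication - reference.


e = indication - reference = 153.28 - 153.3 = -0.0200
|e| = 0.0200
ratio = |e| / MPE = 0.0200 / 4.44
ratio = 0.0045

0.0045


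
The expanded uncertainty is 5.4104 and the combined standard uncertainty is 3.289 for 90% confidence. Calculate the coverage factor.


k = U / uc
k = 5.4104 / 3.289
k = 1.645

1.645


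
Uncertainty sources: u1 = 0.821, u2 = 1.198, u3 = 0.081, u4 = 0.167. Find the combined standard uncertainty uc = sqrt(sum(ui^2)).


uc = sqrt(0.821^2 + 1.198^2 + 0.081^2 + 0.167^2)
uc = sqrt(2.143695)
uc = 1.4641

1.4641


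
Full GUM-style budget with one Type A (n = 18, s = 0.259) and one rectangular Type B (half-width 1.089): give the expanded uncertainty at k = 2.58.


u_A = s / sqrt(n) = 0.259 / sqrt(18) = 0.061046885
u_B = half_width / sqrt(3) = 1.089 / sqrt(3) = 0.62873444
uc = sqrt(u_A^2 + u_B^2) = sqrt(0.061046885^2 + 0.62873444^2) = 0.63169116
U = k * uc = 2.58 * 0.63169116
U = 1.6298

1.6298


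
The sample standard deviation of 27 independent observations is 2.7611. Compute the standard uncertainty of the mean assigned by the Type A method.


u_A = s / sqrt(n)
u_A = 2.7611 / sqrt(27)
u_A = 2.7611 / 5.1961524
u_A = 0.5314

0.5314


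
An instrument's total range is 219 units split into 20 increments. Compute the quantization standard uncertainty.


resolution = range / divisions
resolution = 219 / 20 = 10.95
u_res = resolution / (2*sqrt(3))
u_res = 10.95 / 3.4641016
u_res = 3.1610

3.1610


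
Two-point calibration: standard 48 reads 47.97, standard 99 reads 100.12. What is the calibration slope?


slope = (y2 - y1) / (x2 - x1)
= (100.12 - 47.97) / (99 - 48)
= 52.1500 / 51
= 1.0225

1.0225


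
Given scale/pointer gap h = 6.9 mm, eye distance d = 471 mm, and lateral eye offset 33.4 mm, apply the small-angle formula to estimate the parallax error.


error = h * offset / d
= 6.9 * 33.4 / 471
= 0.4893

0.4893


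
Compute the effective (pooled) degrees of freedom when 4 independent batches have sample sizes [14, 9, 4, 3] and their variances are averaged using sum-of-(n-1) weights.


nu = sum_i (n_i - 1)
nu = ((14 - 1) + (9 - 1) + (4 - 1) + (3 - 1))
nu = 13 + 8 + 3 + 2
nu = 26

26


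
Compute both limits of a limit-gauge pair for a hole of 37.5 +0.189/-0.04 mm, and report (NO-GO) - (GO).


GO = nominal - lower_tol (smallest hole = maximum material condition)
GO = 37.5 - 0.04 = 37.46
NO-GO = nominal + upper_tol (largest hole = least material condition)
NO-GO = 37.5 + 0.189 = 37.689
spread = NO-GO - GO = 37.689 - 37.46 = 0.2290

0.2290


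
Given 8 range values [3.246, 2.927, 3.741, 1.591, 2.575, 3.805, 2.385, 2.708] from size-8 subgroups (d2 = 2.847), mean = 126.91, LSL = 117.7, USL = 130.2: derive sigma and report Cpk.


R_bar = (3.246 + 2.927 + 3.741 + 1.591 + 2.575 + 3.805 + 2.385 + 2.708) / 8 = 2.87225
sigma = R_bar / d2 = 2.87225 / 2.847 = 1.008869
Cp = (USL - LSL)/(6*sigma) = (130.2 - 117.7)/(6*1.008869) = 2.0650
Cpu = (130.2 - 126.91)/(3*1.008869) = 1.0870
Cpl = (126.91 - 117.7)/(3*1.008869) = 3.0430
Cpk = min(Cpu, Cpl) = 1.0870

1.0870


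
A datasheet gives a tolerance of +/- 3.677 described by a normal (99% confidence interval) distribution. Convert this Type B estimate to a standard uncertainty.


u_B = half_width / 2.576
u_B = 3.677 / 2.576
u_B = 1.4274

1.4274


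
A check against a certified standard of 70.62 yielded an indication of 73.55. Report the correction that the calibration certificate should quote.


Correction = standard - reading
= 70.62 - 73.55
= -2.9300

-2.9300


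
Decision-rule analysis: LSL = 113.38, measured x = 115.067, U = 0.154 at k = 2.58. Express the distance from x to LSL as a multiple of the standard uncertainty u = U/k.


u = U / k = 0.154 / 2.58 = 0.059689922
margin = |LSL - x| = |113.38 - 115.067| = 1.687
z = margin / u = 1.687 / 0.059689922
z = 28.2627

28.2627


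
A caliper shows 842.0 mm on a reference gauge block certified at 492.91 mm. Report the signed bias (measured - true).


Systematic error = measured - true
= 842.0 - 492.91
= 349.0900

349.0900


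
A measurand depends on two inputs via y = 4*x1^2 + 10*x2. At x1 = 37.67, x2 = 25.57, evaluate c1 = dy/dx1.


y = 4*x1^2 + 10*x2
dy/dx1 = 2*4*x1
Evaluate at x1 = 37.67: c1 = 8 * 37.67
c1 = 301.3600

301.3600


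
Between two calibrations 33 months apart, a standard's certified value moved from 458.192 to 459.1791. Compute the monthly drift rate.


rate = (v2 - v1) / months
= (459.1791 - 458.192) / 33
= 0.9871 / 33
= 0.0299

0.0299


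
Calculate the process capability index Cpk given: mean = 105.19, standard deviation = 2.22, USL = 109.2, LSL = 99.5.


Cpu = (USL - mean) / (3*sigma) = (109.2 - 105.19) / (3*2.22) = 0.6021
Cpl = (mean - LSL) / (3*sigma) = (105.19 - 99.5) / (3*2.22) = 0.8544
Cpk = min(Cpu, Cpl) = 0.6021

0.6021


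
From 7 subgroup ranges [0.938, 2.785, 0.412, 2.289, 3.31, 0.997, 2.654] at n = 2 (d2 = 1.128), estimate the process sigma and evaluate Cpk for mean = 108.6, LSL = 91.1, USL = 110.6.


R_bar = (0.938 + 2.785 + 0.412 + 2.289 + 3.31 + 0.997 + 2.654) / 7 = 1.9121429
sigma = R_bar / d2 = 1.9121429 / 1.128 = 1.6951621
Cp = (USL - LSL)/(6*sigma) = (110.6 - 91.1)/(6*1.6951621) = 1.9172
Cpu = (110.6 - 108.6)/(3*1.6951621) = 0.3933
Cpl = (108.6 - 91.1)/(3*1.6951621) = 3.4412
Cpk = min(Cpu, Cpl) = 0.3933

0.3933


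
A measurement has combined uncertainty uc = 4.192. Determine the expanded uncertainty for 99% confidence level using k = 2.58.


U = k * uc
U = 2.58 * 4.192
U = 10.8154

10.8154


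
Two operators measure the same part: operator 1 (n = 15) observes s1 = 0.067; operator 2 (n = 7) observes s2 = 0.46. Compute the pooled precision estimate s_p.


s_p = sqrt(((n1-1)*s1^2 + (n2-1)*s2^2) / (n1+n2-2))
numerator = (15-1)*0.067^2 + (7-1)*0.46^2 = 0.062846 + 1.2696 = 1.332446
denominator = 15 + 7 - 2 = 20
s_p^2 = 1.332446 / 20 = 0.0666223
s_p = sqrt(0.0666223) = 0.2581

0.2581


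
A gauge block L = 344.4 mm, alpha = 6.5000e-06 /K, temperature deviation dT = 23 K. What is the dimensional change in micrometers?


dL = L * alpha * dT
= 344.4 * 6.5000e-06 * 23
= 0.0514878 mm
dL_um = 0.0514878 * 1000 = 51.4878 um

51.4878


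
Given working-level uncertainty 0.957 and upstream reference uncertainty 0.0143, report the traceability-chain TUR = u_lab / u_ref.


TUR = u_lab / u_ref
= 0.957 / 0.0143
= 66.9231

66.9231


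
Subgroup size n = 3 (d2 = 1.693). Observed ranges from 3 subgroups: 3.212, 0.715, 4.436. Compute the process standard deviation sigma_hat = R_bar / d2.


R_bar = (3.212 + 0.715 + 4.436) / 3
R_bar = 8.363 / 3 = 2.7876667
sigma_hat = R_bar / d2 = 2.7876667 / 1.693 = 1.6466

1.6466


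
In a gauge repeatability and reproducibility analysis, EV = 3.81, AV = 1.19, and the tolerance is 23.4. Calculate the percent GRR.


GRR = sqrt(EV^2 + AV^2) = sqrt(3.81^2 + 1.19^2) = 3.991516
%GRR = GRR / tol * 100 = 3.991516 / 23.4 * 100
%GRR = 17.0578

17.0578


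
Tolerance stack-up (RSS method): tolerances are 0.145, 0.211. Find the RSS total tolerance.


RSS = sqrt(0.145^2 + 0.211^2)
= sqrt(0.065546)
= 0.2560

0.2560


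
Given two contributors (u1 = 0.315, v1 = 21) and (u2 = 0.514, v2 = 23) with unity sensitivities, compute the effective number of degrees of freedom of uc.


uc = sqrt(u1^2 + u2^2) = sqrt(0.315^2 + 0.514^2) = 0.60284409
v_eff = uc^4 / (u1^4/v1 + u2^4/v2)
= 0.60284409^4 / (0.315^4/21 + 0.514^4/23)
= 0.13207482 / 0.0035036001
v_eff = 37.6969

37.6969


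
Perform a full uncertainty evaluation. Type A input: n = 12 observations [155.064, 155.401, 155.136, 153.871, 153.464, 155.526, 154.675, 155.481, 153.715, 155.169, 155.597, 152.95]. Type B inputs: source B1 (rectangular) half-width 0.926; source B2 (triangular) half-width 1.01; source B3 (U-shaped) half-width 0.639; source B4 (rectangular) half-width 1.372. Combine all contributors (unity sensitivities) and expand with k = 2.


mean = (155.064 + 155.401 + 155.136 + 153.871 + 153.464 + 155.526 + 154.675 + 155.481 + 153.715 + 155.169 + 155.597 + 152.95) / 12 = 154.67075
s = sqrt(sum((x - mean)^2)/(n-1)) = 0.92288186
u_A = s / sqrt(n) = 0.92288186 / sqrt(12) = 0.26641305
u_B1 = 0.926 / sqrt(3) = 0.53462635
u_B2 = 1.01 / sqrt(6) = 0.41233077
u_B3 = 0.639 / sqrt(2) = 0.45184123
u_B4 = 1.372 / sqrt(3) = 0.79212457
uc = sqrt(0.26641305^2 + 0.53462635^2 + 0.41233077^2 + 0.45184123^2 + 0.79212457^2) = 1.1655212
U = k * uc = 2 * 1.1655212
U = 2.3310

2.3310


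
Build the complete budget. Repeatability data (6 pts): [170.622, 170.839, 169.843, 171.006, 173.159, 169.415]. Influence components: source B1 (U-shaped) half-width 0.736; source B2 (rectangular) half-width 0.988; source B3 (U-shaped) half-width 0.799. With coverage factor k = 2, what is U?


mean = (170.622 + 170.839 + 169.843 + 171.006 + 173.159 + 169.415) / 6 = 170.814
s = sqrt(sum((x - mean)^2)/(n-1)) = 1.3018003
u_A = s / sqrt(n) = 1.3018003 / sqrt(6) = 0.53145775
u_B1 = 0.736 / sqrt(2) = 0.52043059
u_B2 = 0.988 / sqrt(3) = 0.57042207
u_B3 = 0.799 / sqrt(2) = 0.56497832
uc = sqrt(0.53145775^2 + 0.52043059^2 + 0.57042207^2 + 0.56497832^2) = 1.0944758
U = k * uc = 2 * 1.0944758
U = 2.1890

2.1890


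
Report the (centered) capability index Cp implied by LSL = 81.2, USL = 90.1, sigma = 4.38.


Cp = (USL - LSL) / (6 * sigma)
= (90.1 - 81.2) / (6 * 4.38)
= 8.9000 / 26.2800
= 0.3387

0.3387


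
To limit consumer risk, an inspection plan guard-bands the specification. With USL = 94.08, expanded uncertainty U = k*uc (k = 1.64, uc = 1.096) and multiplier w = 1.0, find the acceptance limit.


U = k * uc = 1.64 * 1.096 = 1.79744
guard band g = w * U = 1.0 * 1.79744 = 1.79744
AL = USL - g = 94.08 - 1.79744
AL = 92.2826

92.2826


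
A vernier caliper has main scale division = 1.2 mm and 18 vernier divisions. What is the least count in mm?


LC = MSD / n_div
= 1.2 / 18
= 0.0667

0.0667


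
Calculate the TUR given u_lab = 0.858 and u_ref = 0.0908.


TUR = u_lab / u_ref
= 0.858 / 0.0908
= 9.4493

9.4493


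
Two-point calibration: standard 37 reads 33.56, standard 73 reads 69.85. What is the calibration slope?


slope = (y2 - y1) / (x2 - x1)
= (69.85 - 33.56) / (73 - 37)
= 36.2900 / 36
= 1.0081

1.0081


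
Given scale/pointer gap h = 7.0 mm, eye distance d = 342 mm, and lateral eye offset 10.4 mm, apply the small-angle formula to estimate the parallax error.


error = h * offset / d
= 7.0 * 10.4 / 342
= 0.2129

0.2129


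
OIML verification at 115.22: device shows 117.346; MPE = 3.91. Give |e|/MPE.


e = indication - reference = 117.346 - 115.22 = 2.1260
|e| = 2.1260
ratio = |e| / MPE = 2.1260 / 3.91
ratio = 0.5437

0.5437


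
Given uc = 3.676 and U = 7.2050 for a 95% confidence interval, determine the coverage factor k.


k = U / uc
k = 7.2050 / 3.676
k = 1.96

1.96


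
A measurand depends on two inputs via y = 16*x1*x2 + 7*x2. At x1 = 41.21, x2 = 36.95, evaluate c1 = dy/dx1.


y = 16*x1*x2 + 7*x2
dy/dx1 = 16*x2
Evaluate at x2 = 36.95: c1 = 16 * 36.95
c1 = 591.2000

591.2000


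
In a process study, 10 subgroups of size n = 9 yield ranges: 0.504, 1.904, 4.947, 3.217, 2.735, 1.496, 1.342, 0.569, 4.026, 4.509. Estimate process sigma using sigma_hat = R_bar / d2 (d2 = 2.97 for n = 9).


R_bar = (0.504 + 1.904 + 4.947 + 3.217 + 2.735 + 1.496 + 1.342 + 0.569 + 4.026 + 4.509) / 10
R_bar = 25.249 / 10 = 2.5249
sigma_hat = R_bar / d2 = 2.5249 / 2.97 = 0.8501

0.8501


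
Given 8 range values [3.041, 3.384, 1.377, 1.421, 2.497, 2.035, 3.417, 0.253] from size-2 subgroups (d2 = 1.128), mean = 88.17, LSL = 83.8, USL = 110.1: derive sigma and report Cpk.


R_bar = (3.041 + 3.384 + 1.377 + 1.421 + 2.497 + 2.035 + 3.417 + 0.253) / 8 = 2.178125
sigma = R_bar / d2 = 2.178125 / 1.128 = 1.9309619
Cp = (USL - LSL)/(6*sigma) = (110.1 - 83.8)/(6*1.9309619) = 2.2700
Cpu = (110.1 - 88.17)/(3*1.9309619) = 3.7857
Cpl = (88.17 - 83.8)/(3*1.9309619) = 0.7544
Cpk = min(Cpu, Cpl) = 0.7544

0.7544


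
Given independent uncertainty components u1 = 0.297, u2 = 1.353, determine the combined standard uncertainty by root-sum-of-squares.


uc = sqrt(0.297^2 + 1.353^2)
uc = sqrt(1.918818)
uc = 1.3852

1.3852


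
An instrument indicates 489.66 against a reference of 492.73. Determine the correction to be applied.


Correction = standard - reading
= 492.73 - 489.66
= 3.0700

3.0700


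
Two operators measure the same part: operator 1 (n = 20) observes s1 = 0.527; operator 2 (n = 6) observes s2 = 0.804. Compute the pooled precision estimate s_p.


s_p = sqrt(((n1-1)*s1^2 + (n2-1)*s2^2) / (n1+n2-2))
numerator = (20-1)*0.527^2 + (6-1)*0.804^2 = 5.276851 + 3.23208 = 8.508931
denominator = 20 + 6 - 2 = 24
s_p^2 = 8.508931 / 24 = 0.35453879
s_p = sqrt(0.35453879) = 0.5954

0.5954


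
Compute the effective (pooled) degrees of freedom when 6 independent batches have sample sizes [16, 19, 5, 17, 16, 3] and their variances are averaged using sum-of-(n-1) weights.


nu = sum_i (n_i - 1)
nu = ((16 - 1) + (19 - 1) + (5 - 1) + (17 - 1) + (16 - 1) + (3 - 1))
nu = 15 + 18 + 4 + 16 + 15 + 2
nu = 70

70


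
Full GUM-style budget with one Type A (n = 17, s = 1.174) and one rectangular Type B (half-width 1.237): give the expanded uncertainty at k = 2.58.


u_A = s / sqrt(n) = 1.174 / sqrt(17) = 0.28473682
u_B = half_width / sqrt(3) = 1.237 / sqrt(3) = 0.71418228
uc = sqrt(u_A^2 + u_B^2) = sqrt(0.28473682^2 + 0.71418228^2) = 0.76885069
U = k * uc = 2.58 * 0.76885069
U = 1.9836

1.9836


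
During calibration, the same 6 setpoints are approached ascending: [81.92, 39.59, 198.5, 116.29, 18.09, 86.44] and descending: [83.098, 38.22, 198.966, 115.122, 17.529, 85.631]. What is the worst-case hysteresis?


|81.92 - 83.098| = 1.1780
|39.59 - 38.22| = 1.3700
|198.5 - 198.966| = 0.4660
|116.29 - 115.122| = 1.1680
|18.09 - 17.529| = 0.5610
|86.44 - 85.631| = 0.8090
hysteresis = max(diffs) = 1.3700

1.3700


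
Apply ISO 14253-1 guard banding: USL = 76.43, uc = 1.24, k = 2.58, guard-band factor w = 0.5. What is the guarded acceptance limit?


U = k * uc = 2.58 * 1.24 = 3.1992
guard band g = w * U = 0.5 * 3.1992 = 1.5996
AL = USL - g = 76.43 - 1.5996
AL = 74.8304

74.8304


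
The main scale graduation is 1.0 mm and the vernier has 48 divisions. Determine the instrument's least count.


LC = MSD / n_div
= 1.0 / 48
= 0.0208

0.0208


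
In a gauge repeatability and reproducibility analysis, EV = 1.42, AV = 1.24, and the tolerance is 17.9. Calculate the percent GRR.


GRR = sqrt(EV^2 + AV^2) = sqrt(1.42^2 + 1.24^2) = 1.8852056
%GRR = GRR / tol * 100 = 1.8852056 / 17.9 * 100
%GRR = 10.5319

10.5319


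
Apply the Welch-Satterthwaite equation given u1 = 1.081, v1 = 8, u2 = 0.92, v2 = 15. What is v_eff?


uc = sqrt(u1^2 + u2^2) = sqrt(1.081^2 + 0.92^2) = 1.4194932
v_eff = uc^4 / (u1^4/v1 + u2^4/v2)
= 1.4194932^4 / (1.081^4/8 + 0.92^4/15)
= 4.0600676 / 0.21845138
v_eff = 18.5857

18.5857


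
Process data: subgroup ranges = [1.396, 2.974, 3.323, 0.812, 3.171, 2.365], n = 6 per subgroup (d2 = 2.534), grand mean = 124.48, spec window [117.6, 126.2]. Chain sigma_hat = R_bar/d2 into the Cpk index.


R_bar = (1.396 + 2.974 + 3.323 + 0.812 + 3.171 + 2.365) / 6 = 2.3401667
sigma = R_bar / d2 = 2.3401667 / 2.534 = 0.92350699
Cp = (USL - LSL)/(6*sigma) = (126.2 - 117.6)/(6*0.92350699) = 1.5521
Cpu = (126.2 - 124.48)/(3*0.92350699) = 0.6208
Cpl = (124.48 - 117.6)/(3*0.92350699) = 2.4833
Cpk = min(Cpu, Cpl) = 0.6208

0.6208


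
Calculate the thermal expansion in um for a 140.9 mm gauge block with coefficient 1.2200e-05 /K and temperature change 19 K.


dL = L * alpha * dT
= 140.9 * 1.2200e-05 * 19
= 0.0326606 mm
dL_um = 0.0326606 * 1000 = 32.6606 um

32.6606


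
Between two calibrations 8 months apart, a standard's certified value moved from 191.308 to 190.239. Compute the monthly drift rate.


rate = (v2 - v1) / months
= (190.239 - 191.308) / 8
= -1.0690 / 8
= -0.1336

-0.1336


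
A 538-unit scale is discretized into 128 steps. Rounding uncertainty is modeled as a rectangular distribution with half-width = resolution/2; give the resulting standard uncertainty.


resolution = range / divisions
resolution = 538 / 128 = 4.203125
u_res = resolution / (2*sqrt(3))
u_res = 4.203125 / 3.4641016
u_res = 1.2133

1.2133


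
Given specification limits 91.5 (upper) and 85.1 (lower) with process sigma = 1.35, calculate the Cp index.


Cp = (USL - LSL) / (6 * sigma)
= (91.5 - 85.1) / (6 * 1.35)
= 6.4000 / 8.1000
= 0.7901

0.7901


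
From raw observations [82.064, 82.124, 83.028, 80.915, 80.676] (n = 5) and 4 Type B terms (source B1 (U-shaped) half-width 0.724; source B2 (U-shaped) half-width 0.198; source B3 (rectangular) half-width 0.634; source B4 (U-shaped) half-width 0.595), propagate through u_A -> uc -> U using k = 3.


mean = (82.064 + 82.124 + 83.028 + 80.915 + 80.676) / 5 = 81.7614
s = sqrt(sum((x - mean)^2)/(n-1)) = 0.9645993
u_A = s / sqrt(n) = 0.9645993 / sqrt(5) = 0.43138192
u_B1 = 0.724 / sqrt(2) = 0.51194531
u_B2 = 0.198 / sqrt(2) = 0.14000714
u_B3 = 0.634 / sqrt(3) = 0.36604007
u_B4 = 0.595 / sqrt(2) = 0.42072853
uc = sqrt(0.43138192^2 + 0.51194531^2 + 0.14000714^2 + 0.36604007^2 + 0.42072853^2) = 0.8824841
U = k * uc = 3 * 0.8824841
U = 2.6475

2.6475


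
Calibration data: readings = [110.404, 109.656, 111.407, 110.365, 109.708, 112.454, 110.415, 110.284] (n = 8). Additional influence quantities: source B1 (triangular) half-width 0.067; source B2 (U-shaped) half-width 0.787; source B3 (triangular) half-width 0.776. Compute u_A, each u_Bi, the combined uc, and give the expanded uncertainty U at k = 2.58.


mean = (110.404 + 109.656 + 111.407 + 110.365 + 109.708 + 112.454 + 110.415 + 110.284) / 8 = 110.586625
s = sqrt(sum((x - mean)^2)/(n-1)) = 0.92594784
u_A = s / sqrt(n) = 0.92594784 / sqrt(8) = 0.327372
u_B1 = 0.067 / sqrt(6) = 0.027352635
u_B2 = 0.787 / sqrt(2) = 0.55649304
u_B3 = 0.776 / sqrt(6) = 0.31680067
uc = sqrt(0.327372^2 + 0.027352635^2 + 0.55649304^2 + 0.31680067^2) = 0.71969977
U = k * uc = 2.58 * 0.71969977
U = 1.8568

1.8568


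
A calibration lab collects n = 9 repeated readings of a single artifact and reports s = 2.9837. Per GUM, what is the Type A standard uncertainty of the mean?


u_A = s / sqrt(n)
u_A = 2.9837 / sqrt(9)
u_A = 2.9837 / 3
u_A = 0.9946

0.9946


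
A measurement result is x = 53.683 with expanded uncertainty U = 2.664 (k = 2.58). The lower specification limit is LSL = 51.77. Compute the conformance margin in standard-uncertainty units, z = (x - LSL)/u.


u = U / k = 2.664 / 2.58 = 1.0325581
margin = |LSL - x| = |51.77 - 53.683| = 1.913
z = margin / u = 1.913 / 1.0325581
z = 1.8527

1.8527


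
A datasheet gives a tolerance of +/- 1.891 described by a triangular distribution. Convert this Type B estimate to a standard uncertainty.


u_B = half_width / sqrt(6)
u_B = 1.891 / 2.4494897
u_B = 0.7720

0.7720


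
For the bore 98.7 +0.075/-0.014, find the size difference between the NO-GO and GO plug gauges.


GO = nominal - lower_tol (smallest hole = maximum material condition)
GO = 98.7 - 0.014 = 98.686
NO-GO = nominal + upper_tol (largest hole = least material condition)
NO-GO = 98.7 + 0.075 = 98.775
spread = NO-GO - GO = 98.775 - 98.686 = 0.0890

0.0890


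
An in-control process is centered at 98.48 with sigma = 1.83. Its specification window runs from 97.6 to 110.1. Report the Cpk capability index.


Cpu = (USL - mean) / (3*sigma) = (110.1 - 98.48) / (3*1.83) = 2.1166
Cpl = (mean - LSL) / (3*sigma) = (98.48 - 97.6) / (3*1.83) = 0.1603
Cpk = min(Cpu, Cpl) = 0.1603

0.1603


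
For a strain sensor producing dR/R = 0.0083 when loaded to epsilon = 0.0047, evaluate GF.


GF = (dR/R) / epsilon
= 0.0083 / 0.0047
= 1.7660

1.7660


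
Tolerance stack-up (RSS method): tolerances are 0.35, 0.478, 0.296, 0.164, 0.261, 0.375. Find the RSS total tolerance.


RSS = sqrt(0.35^2 + 0.478^2 + 0.296^2 + 0.164^2 + 0.261^2 + 0.375^2)
= sqrt(0.674242)
= 0.8211

0.8211


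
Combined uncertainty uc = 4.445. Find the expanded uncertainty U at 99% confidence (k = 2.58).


U = k * uc
U = 2.58 * 4.445
U = 11.4681

11.4681


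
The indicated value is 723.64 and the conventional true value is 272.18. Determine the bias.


Systematic error = measured - true
= 723.64 - 272.18
= 451.4600

451.4600


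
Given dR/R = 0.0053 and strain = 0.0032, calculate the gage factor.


GF = (dR/R) / epsilon
= 0.0053 / 0.0032
= 1.6562

1.6562


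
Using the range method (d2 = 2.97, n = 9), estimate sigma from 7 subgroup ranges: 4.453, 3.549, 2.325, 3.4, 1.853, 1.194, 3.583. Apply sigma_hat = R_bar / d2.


R_bar = (4.453 + 3.549 + 2.325 + 3.4 + 1.853 + 1.194 + 3.583) / 7
R_bar = 20.357 / 7 = 2.9081429
sigma_hat = R_bar / d2 = 2.9081429 / 2.97 = 0.9792

0.9792


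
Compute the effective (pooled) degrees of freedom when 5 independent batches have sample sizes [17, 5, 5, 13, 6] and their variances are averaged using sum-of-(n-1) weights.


nu = sum_i (n_i - 1)
nu = ((17 - 1) + (5 - 1) + (5 - 1) + (13 - 1) + (6 - 1))
nu = 16 + 4 + 4 + 12 + 5
nu = 41

41
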